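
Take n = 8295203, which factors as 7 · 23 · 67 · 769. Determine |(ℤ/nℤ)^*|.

φ(7) = 7 − 1 = 6.
φ(23) = 23 − 1 = 22.
φ(67) = 67 − 1 = 66.
φ(769) = 769 − 1 = 768.
φ(8295203) = 6 × 22 × 66 × 768 = 6690816.

6690816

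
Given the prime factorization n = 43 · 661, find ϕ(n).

φ(43) = 43 − 1 = 42.
φ(661) = 661 − 1 = 660.
φ(28423) = 42 × 660 = 27720.

27720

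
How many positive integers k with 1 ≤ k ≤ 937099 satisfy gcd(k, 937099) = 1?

816480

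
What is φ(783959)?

783959 = 11^3 × 19 × 31.
φ(783959) = 783959 · (1 − 1/11) · (1 − 1/19) · (1 − 1/31)
       = 783959 · 5400/6479 = 653400.

653400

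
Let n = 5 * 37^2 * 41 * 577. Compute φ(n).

122757120

φ(161932165) = 161932165 · (1 − 1/5) · (1 − 1/37) · (1 − 1/41) · (1 − 1/577)
       = 161932165 · 3317760/4376545 = 122757120.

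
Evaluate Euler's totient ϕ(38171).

Factor 38171: 38171 = 7^2 * 19 * 41.
φ(38171) = 38171 · (1 − 1/7) · (1 − 1/19) · (1 − 1/41)
       = 38171 · 4320/5453 = 30240.

30240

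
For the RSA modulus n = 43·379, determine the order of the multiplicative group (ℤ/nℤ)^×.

15876

φ(n) = (p − 1)(q − 1) = (43−1)(379−1) = 42·378 = 15876.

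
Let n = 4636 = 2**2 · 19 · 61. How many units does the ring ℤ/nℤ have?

2160

φ(4636) = 4636 · (1 − 1/2) · (1 − 1/19) · (1 − 1/61)
       = 4636 · 1080/2318 = 2160.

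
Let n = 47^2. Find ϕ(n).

φ(2209) = 2209 · (1 − 1/47)
       = 2209 · 46/47 = 2162.

2162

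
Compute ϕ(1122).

First factor: 1122 = 2 · 3 · 11 · 17.
φ(1122) = 1122 · (1 − 1/2) · (1 − 1/3) · (1 − 1/11) · (1 − 1/17)
       = 1122 · 320/1122 = 320.

320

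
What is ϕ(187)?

187 = 11 · 17.
φ(11) = 11 − 1 = 10.
φ(17) = 17 − 1 = 16.
Multiply: 10 · 16 = 160.

160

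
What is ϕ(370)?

Prime factorization: 370 = 2 · 5 · 37.
φ(370) = 370 · (1 − 1/2) · (1 − 1/5) · (1 − 1/37)
       = 370 · 144/370 = 144.

144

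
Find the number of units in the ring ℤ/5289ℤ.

3360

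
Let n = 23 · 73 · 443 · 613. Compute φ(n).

428478336

φ(455947561) = 455947561 · (1 − 1/23) · (1 − 1/73) · (1 − 1/443) · (1 − 1/613)
       = 455947561 · 428478336/455947561 = 428478336.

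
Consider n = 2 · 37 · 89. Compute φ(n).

3168

φ(2) = 2 − 1 = 1.
φ(37) = 37 − 1 = 36.
φ(89) = 89 − 1 = 88.
Multiply: 1 · 36 · 88 = 3168.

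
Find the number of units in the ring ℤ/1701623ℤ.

1293600

Factor 1701623: 1701623 = 7**3 · 11**2 · 41.
φ(1701623) = 1701623 · (1 − 1/7) · (1 − 1/11) · (1 − 1/41)
       = 1701623 · 2400/3157 = 1293600.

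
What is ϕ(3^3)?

18

φ(3^3) = 3^3 − 3^2 = 27 − 9 = 18.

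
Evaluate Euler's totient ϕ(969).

576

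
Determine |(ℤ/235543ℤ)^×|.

166320

Prime factorization: 235543 = 7**2 · 11 · 19 · 23.
φ(7^2) = 7^2 − 7^1 = 49 − 7 = 42.
φ(11) = 11 − 1 = 10.
φ(19) = 19 − 1 = 18.
φ(23) = 23 − 1 = 22.
Since φ is multiplicative, φ(235543) = 42 · 10 · 18 · 22 = 166320.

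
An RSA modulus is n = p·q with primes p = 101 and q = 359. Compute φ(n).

35800

φ(pq) = (p−1)(q−1) = 100 · 358 = 35800.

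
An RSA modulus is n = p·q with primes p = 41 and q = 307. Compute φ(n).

12240

φ(12587) = 12587 · (1 − 1/41) · (1 − 1/307)
       = 12587 · 12240/12587 = 12240.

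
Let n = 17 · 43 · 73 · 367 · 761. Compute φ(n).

13458493440

φ(17) = 17 − 1 = 16.
φ(43) = 43 − 1 = 42.
φ(73) = 73 − 1 = 72.
φ(367) = 367 − 1 = 366.
φ(761) = 761 − 1 = 760.
φ(14903592181) = 16 × 42 × 72 × 366 × 760 = 13458493440.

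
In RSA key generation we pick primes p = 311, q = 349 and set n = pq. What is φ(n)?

For distinct primes, φ(pq) = (p−1)(q−1) = 310 × 348 = 107880.

107880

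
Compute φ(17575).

12960

First factor: 17575 = 5^2 · 19 · 37.
φ(5^2) = 5^2 − 5^1 = 25 − 5 = 20.
φ(19) = 19 − 1 = 18.
φ(37) = 37 − 1 = 36.
Since φ is multiplicative, φ(17575) = 20 · 18 · 36 = 12960.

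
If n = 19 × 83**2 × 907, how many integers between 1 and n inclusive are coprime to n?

φ(118718137) = 118718137 · (1 − 1/19) · (1 − 1/83) · (1 − 1/907)
       = 118718137 · 1337256/1430339 = 110992248.

110992248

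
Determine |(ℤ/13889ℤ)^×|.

12096

First factor: 13889 = 17 · 19 · 43.
φ(13889) = 13889 · (1 − 1/17) · (1 − 1/19) · (1 − 1/43)
       = 13889 · 12096/13889 = 12096.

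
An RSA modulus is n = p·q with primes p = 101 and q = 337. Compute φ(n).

33600

φ(pq) = (p−1)(q−1) = 100 · 336 = 33600.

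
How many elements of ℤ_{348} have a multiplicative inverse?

112

First factor: 348 = 2^2 * 3 * 29.
φ(348) = 348 · (1 − 1/2) · (1 − 1/3) · (1 − 1/29)
       = 348 · 56/174 = 112.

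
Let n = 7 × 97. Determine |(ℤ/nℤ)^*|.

576

φ(679) = 679 · (1 − 1/7) · (1 − 1/97)
       = 679 · 576/679 = 576.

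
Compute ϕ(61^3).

223260

φ(61^3) = 61^3 − 61^2 = 226981 − 3721 = 223260.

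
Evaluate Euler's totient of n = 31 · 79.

2340

φ(31) = 31 − 1 = 30.
φ(79) = 79 − 1 = 78.
φ(2449) = 30 × 78 = 2340.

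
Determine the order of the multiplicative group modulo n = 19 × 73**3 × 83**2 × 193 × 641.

φ(19) = 19 − 1 = 18.
φ(73^3) = 73^3 − 73^2 = 389017 − 5329 = 383688.
φ(83^2) = 83^1·(83−1) = 83·82 = 6806.
φ(193) = 193 − 1 = 192.
φ(641) = 641 − 1 = 640.
φ(6299320491697811) = 18 × 383688 × 6806 × 192 × 640 = 5775955907051520.

5775955907051520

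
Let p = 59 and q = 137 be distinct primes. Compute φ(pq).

7888

φ(8083) = 8083 · (1 − 1/59) · (1 − 1/137)
       = 8083 · 7888/8083 = 7888.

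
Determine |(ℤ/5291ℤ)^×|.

First factor: 5291 = 11 · 13 · 37.
φ(11) = 11 − 1 = 10.
φ(13) = 13 − 1 = 12.
φ(37) = 37 − 1 = 36.
φ(5291) = 10 × 12 × 36 = 4320.

4320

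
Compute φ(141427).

110880

Factor 141427: 141427 = 11 · 13 · 23 · 43.
φ(11) = 11 − 1 = 10.
φ(13) = 13 − 1 = 12.
φ(23) = 23 − 1 = 22.
φ(43) = 43 − 1 = 42.
Multiply: 10 · 12 · 22 · 42 = 110880.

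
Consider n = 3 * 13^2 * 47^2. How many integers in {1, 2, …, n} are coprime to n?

φ(3) = 3 − 1 = 2.
φ(13^2) = 13^1·(13−1) = 13·12 = 156.
φ(47^2) = 47^2 − 47^1 = 2209 − 47 = 2162.
φ(1119963) = 2 × 156 × 2162 = 674544.

674544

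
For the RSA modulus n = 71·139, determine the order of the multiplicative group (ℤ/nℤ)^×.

For distinct primes, φ(pq) = (p−1)(q−1) = 70 × 138 = 9660.

9660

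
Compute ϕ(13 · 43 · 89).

44352

φ(49751) = 49751 · (1 − 1/13) · (1 − 1/43) · (1 − 1/89)
       = 49751 · 44352/49751 = 44352.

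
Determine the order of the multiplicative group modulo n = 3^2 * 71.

φ(3^2) = 3^2 − 3^1 = 9 − 3 = 6.
φ(71) = 71 − 1 = 70.
Since φ is multiplicative, φ(639) = 6 · 70 = 420.

420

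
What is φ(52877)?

43560

Factor 52877: 52877 = 11^2 · 19 · 23.
φ(11^2) = 11^2 − 11^1 = 121 − 11 = 110.
φ(19) = 19 − 1 = 18.
φ(23) = 23 − 1 = 22.
φ(52877) = 110 × 18 × 22 = 43560.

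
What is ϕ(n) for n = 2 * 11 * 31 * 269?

φ(183458) = 183458 · (1 − 1/2) · (1 − 1/11) · (1 − 1/31) · (1 − 1/269)
       = 183458 · 80400/183458 = 80400.

80400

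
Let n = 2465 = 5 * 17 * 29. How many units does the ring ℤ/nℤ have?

φ(5) = 5 − 1 = 4.
φ(17) = 17 − 1 = 16.
φ(29) = 29 − 1 = 28.
φ(2465) = 4 × 16 × 28 = 1792.

1792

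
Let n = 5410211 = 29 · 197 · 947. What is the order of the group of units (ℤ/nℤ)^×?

φ(5410211) = 5410211 · (1 − 1/29) · (1 − 1/197) · (1 − 1/947)
       = 5410211 · 5191648/5410211 = 5191648.

5191648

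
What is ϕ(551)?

504

Prime factorization: 551 = 19 × 29.
φ(19) = 19 − 1 = 18.
φ(29) = 29 − 1 = 28.
Multiply: 18 · 28 = 504.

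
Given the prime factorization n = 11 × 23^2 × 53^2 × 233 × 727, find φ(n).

2348844875520

φ(11) = 11 − 1 = 10.
φ(23^2) = 23^1·(23−1) = 23·22 = 506.
φ(53^2) = 53^2 − 53^1 = 2809 − 53 = 2756.
φ(233) = 233 − 1 = 232.
φ(727) = 727 − 1 = 726.
Multiply: 10 · 506 · 2756 · 232 · 726 = 2348844875520.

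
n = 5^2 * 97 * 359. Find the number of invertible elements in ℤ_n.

φ(5^2) = 5^2 − 5^1 = 25 − 5 = 20.
φ(97) = 97 − 1 = 96.
φ(359) = 359 − 1 = 358.
φ(870575) = 20 × 96 × 358 = 687360.

687360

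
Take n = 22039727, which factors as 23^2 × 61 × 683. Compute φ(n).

20705520

φ(22039727) = 22039727 · (1 − 1/23) · (1 − 1/61) · (1 − 1/683)
       = 22039727 · 900240/958249 = 20705520.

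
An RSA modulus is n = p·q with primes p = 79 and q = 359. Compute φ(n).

27924

For distinct primes, φ(pq) = (p−1)(q−1) = 78 × 358 = 27924.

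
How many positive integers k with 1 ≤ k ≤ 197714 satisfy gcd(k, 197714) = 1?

197714 = 2 · 11**2 · 19 · 43.
φ(197714) = 197714 · (1 − 1/2) · (1 − 1/11) · (1 − 1/19) · (1 − 1/43)
       = 197714 · 7560/17974 = 83160.

83160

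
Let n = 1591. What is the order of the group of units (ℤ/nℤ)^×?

1512

1591 = 37 · 43.
φ(1591) = 1591 · (1 − 1/37) · (1 − 1/43)
       = 1591 · 1512/1591 = 1512.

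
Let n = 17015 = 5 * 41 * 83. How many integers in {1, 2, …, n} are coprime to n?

13120

φ(17015) = 17015 · (1 − 1/5) · (1 − 1/41) · (1 − 1/83)
       = 17015 · 13120/17015 = 13120.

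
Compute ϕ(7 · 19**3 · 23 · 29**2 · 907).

φ(7) = 7 − 1 = 6.
φ(19^3) = 19^3 − 19^2 = 6859 − 361 = 6498.
φ(23) = 23 − 1 = 22.
φ(29^2) = 29^1·(29−1) = 29·28 = 812.
φ(907) = 907 − 1 = 906.
Since φ is multiplicative, φ(842344921313) = 6 · 6498 · 22 · 812 · 906 = 631012358592.

631012358592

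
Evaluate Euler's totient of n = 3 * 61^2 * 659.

4816560

φ(3) = 3 − 1 = 2.
φ(61^2) = 61^2 − 61^1 = 3721 − 61 = 3660.
φ(659) = 659 − 1 = 658.
φ(7356417) = 2 × 3660 × 658 = 4816560.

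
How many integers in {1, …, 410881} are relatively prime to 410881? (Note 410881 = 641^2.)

410240

φ(410881) = 410881 · (1 − 1/641)
       = 410881 · 640/641 = 410240.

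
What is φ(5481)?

3024

Prime factorization: 5481 = 3**3 * 7 * 29.
φ(3^3) = 3^3 − 3^2 = 27 − 9 = 18.
φ(7) = 7 − 1 = 6.
φ(29) = 29 − 1 = 28.
φ(5481) = 18 × 6 × 28 = 3024.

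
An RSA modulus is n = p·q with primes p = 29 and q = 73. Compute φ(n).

φ(n) = (p − 1)(q − 1) = (29−1)(73−1) = 28·72 = 2016.

2016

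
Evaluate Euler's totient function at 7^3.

294

φ(7^3) = 7^3 − 7^2 = 343 − 49 = 294.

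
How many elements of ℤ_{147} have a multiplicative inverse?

Factor 147: 147 = 3 · 7**2.
φ(147) = 147 · (1 − 1/3) · (1 − 1/7)
       = 147 · 12/21 = 84.

84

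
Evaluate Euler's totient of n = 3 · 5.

φ(15) = 15 · (1 − 1/3) · (1 − 1/5)
       = 15 · 8/15 = 8.

8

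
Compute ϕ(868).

360

Prime factorization: 868 = 2^2 · 7 · 31.
φ(2^2) = 2^1·(2−1) = 2·1 = 2.
φ(7) = 7 − 1 = 6.
φ(31) = 31 − 1 = 30.
Since φ is multiplicative, φ(868) = 2 · 6 · 30 = 360.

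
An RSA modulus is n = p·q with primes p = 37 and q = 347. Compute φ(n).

12456

φ(n) = (p − 1)(q − 1) = (37−1)(347−1) = 36·346 = 12456.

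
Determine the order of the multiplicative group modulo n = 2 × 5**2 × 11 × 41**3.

φ(2) = 2 − 1 = 1.
φ(5^2) = 5^1·(5−1) = 5·4 = 20.
φ(11) = 11 − 1 = 10.
φ(41^3) = 41^3 − 41^2 = 68921 − 1681 = 67240.
Multiply: 1 · 20 · 10 · 67240 = 13448000.

13448000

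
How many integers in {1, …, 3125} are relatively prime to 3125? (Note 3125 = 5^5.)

2500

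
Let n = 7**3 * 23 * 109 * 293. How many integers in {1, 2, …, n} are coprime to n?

203974848

φ(7^3) = 7^2·(7−1) = 49·6 = 294.
φ(23) = 23 − 1 = 22.
φ(109) = 109 − 1 = 108.
φ(293) = 293 − 1 = 292.
φ(251950993) = 294 × 22 × 108 × 292 = 203974848.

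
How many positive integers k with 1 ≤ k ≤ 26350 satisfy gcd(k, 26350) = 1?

Factor 26350: 26350 = 2 × 5**2 × 17 × 31.
φ(26350) = 26350 · (1 − 1/2) · (1 − 1/5) · (1 − 1/17) · (1 − 1/31)
       = 26350 · 1920/5270 = 9600.

9600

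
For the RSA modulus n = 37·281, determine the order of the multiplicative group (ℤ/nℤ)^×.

10080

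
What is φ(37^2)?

φ(1369) = 1369 · (1 − 1/37)
       = 1369 · 36/37 = 1332.

1332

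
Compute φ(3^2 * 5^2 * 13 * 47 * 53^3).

9675544320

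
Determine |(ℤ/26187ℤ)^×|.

14112

Factor 26187: 26187 = 3 × 7 × 29 × 43.
φ(3) = 3 − 1 = 2.
φ(7) = 7 − 1 = 6.
φ(29) = 29 − 1 = 28.
φ(43) = 43 − 1 = 42.
φ(26187) = 2 × 6 × 28 × 42 = 14112.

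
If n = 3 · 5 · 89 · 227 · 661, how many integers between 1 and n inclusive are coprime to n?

105008640

φ(200312745) = 200312745 · (1 − 1/3) · (1 − 1/5) · (1 − 1/89) · (1 − 1/227) · (1 − 1/661)
       = 200312745 · 105008640/200312745 = 105008640.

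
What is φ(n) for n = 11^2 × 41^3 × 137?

1005910400

φ(11^2) = 11^1·(11−1) = 11·10 = 110.
φ(41^3) = 41^3 − 41^2 = 68921 − 1681 = 67240.
φ(137) = 137 − 1 = 136.
Since φ is multiplicative, φ(1142503417) = 110 · 67240 · 136 = 1005910400.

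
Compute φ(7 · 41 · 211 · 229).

11491200

φ(7) = 7 − 1 = 6.
φ(41) = 41 − 1 = 40.
φ(211) = 211 − 1 = 210.
φ(229) = 229 − 1 = 228.
Multiply: 6 · 40 · 210 · 228 = 11491200.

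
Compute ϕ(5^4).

500

φ(625) = 625 · (1 − 1/5)
       = 625 · 4/5 = 500.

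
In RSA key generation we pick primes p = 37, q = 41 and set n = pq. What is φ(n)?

1440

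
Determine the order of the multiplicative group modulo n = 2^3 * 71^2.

φ(40328) = 40328 · (1 − 1/2) · (1 − 1/71)
       = 40328 · 70/142 = 19880.

19880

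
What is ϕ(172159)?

138240

Factor 172159: 172159 = 13 × 17 × 19 × 41.
φ(13) = 13 − 1 = 12.
φ(17) = 17 − 1 = 16.
φ(19) = 19 − 1 = 18.
φ(41) = 41 − 1 = 40.
Since φ is multiplicative, φ(172159) = 12 · 16 · 18 · 40 = 138240.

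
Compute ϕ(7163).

First factor: 7163 = 13 · 19 · 29.
φ(13) = 13 − 1 = 12.
φ(19) = 19 − 1 = 18.
φ(29) = 29 − 1 = 28.
φ(7163) = 12 × 18 × 28 = 6048.

6048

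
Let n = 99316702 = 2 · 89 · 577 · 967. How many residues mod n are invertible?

48964608

φ(2) = 2 − 1 = 1.
φ(89) = 89 − 1 = 88.
φ(577) = 577 − 1 = 576.
φ(967) = 967 − 1 = 966.
φ(99316702) = 1 × 88 × 576 × 966 = 48964608.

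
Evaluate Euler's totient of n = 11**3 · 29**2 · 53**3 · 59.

φ(9832267185653) = 9832267185653 · (1 − 1/11) · (1 − 1/29) · (1 − 1/53) · (1 − 1/59)
       = 9832267185653 · 844480/997513 = 8323854418880.

8323854418880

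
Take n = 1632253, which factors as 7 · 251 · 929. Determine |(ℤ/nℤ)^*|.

φ(1632253) = 1632253 · (1 − 1/7) · (1 − 1/251) · (1 − 1/929)
       = 1632253 · 1392000/1632253 = 1392000.

1392000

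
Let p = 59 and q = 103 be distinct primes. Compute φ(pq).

For distinct primes, φ(pq) = (p−1)(q−1) = 58 × 102 = 5916.

5916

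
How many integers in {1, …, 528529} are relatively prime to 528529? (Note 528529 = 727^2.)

φ(528529) = 528529 · (1 − 1/727)
       = 528529 · 726/727 = 527802.

527802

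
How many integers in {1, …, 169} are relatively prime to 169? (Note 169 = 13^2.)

156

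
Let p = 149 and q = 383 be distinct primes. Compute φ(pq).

φ(149) = 149 − 1 = 148.
φ(383) = 383 − 1 = 382.
Since φ is multiplicative, φ(57067) = 148 · 382 = 56536.

56536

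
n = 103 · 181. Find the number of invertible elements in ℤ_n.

φ(103) = 103 − 1 = 102.
φ(181) = 181 − 1 = 180.
Since φ is multiplicative, φ(18643) = 102 · 180 = 18360.

18360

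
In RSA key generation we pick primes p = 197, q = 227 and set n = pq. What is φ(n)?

44296

φ(197) = 197 − 1 = 196.
φ(227) = 227 − 1 = 226.
Multiply: 196 · 226 = 44296.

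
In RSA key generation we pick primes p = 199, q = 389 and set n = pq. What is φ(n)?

76824

φ(77411) = 77411 · (1 − 1/199) · (1 − 1/389)
       = 77411 · 76824/77411 = 76824.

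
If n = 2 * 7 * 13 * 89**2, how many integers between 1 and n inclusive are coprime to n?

563904

φ(1441622) = 1441622 · (1 − 1/2) · (1 − 1/7) · (1 − 1/13) · (1 − 1/89)
       = 1441622 · 6336/16198 = 563904.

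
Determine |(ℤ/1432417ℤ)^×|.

1432417 = 7^2 · 23 · 31 · 41.
φ(1432417) = 1432417 · (1 − 1/7) · (1 − 1/23) · (1 − 1/31) · (1 − 1/41)
       = 1432417 · 158400/204631 = 1108800.

1108800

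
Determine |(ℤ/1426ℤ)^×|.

660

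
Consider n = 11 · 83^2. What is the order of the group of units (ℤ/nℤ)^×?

68060

φ(11) = 11 − 1 = 10.
φ(83^2) = 83^2 − 83^1 = 6889 − 83 = 6806.
φ(75779) = 10 × 6806 = 68060.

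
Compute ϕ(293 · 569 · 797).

φ(132873449) = 132873449 · (1 − 1/293) · (1 − 1/569) · (1 − 1/797)
       = 132873449 · 132021376/132873449 = 132021376.

132021376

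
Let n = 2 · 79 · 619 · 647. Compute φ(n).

φ(2) = 2 − 1 = 1.
φ(79) = 79 − 1 = 78.
φ(619) = 619 − 1 = 618.
φ(647) = 647 − 1 = 646.
φ(63277894) = 1 × 78 × 618 × 646 = 31139784.

31139784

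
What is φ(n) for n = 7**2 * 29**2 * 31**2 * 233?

7358279040

φ(9227230817) = 9227230817 · (1 − 1/7) · (1 − 1/29) · (1 − 1/31) · (1 − 1/233)
       = 9227230817 · 1169280/1466269 = 7358279040.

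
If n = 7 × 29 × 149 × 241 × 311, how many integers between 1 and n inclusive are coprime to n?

1849881600

φ(2267042897) = 2267042897 · (1 − 1/7) · (1 − 1/29) · (1 − 1/149) · (1 − 1/241) · (1 − 1/311)
       = 2267042897 · 1849881600/2267042897 = 1849881600.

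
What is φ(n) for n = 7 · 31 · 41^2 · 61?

17712000

φ(7) = 7 − 1 = 6.
φ(31) = 31 − 1 = 30.
φ(41^2) = 41^2 − 41^1 = 1681 − 41 = 1640.
φ(61) = 61 − 1 = 60.
Since φ is multiplicative, φ(22251397) = 6 · 30 · 1640 · 60 = 17712000.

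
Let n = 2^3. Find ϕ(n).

φ(8) = 8 · (1 − 1/2)
       = 8 · 1/2 = 4.

4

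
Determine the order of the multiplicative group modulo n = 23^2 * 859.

434148

φ(454411) = 454411 · (1 − 1/23) · (1 − 1/859)
       = 454411 · 18876/19757 = 434148.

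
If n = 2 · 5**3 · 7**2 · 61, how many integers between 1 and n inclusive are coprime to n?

252000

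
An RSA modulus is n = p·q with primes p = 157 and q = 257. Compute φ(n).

39936

φ(n) = (p − 1)(q − 1) = (157−1)(257−1) = 156·256 = 39936.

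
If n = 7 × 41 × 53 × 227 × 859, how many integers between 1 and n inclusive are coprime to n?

2419971840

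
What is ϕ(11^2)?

φ(121) = 121 · (1 − 1/11)
       = 121 · 10/11 = 110.

110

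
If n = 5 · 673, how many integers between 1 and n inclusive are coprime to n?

2688

φ(3365) = 3365 · (1 − 1/5) · (1 − 1/673)
       = 3365 · 2688/3365 = 2688.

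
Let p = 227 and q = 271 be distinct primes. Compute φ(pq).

61020

φ(pq) = (p−1)(q−1) = 226 · 270 = 61020.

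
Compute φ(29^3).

φ(24389) = 24389 · (1 − 1/29)
       = 24389 · 28/29 = 23548.

23548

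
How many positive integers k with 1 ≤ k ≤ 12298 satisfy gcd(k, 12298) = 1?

5040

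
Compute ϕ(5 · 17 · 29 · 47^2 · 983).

φ(5) = 5 − 1 = 4.
φ(17) = 17 − 1 = 16.
φ(29) = 29 − 1 = 28.
φ(47^2) = 47^1·(47−1) = 47·46 = 2162.
φ(983) = 983 − 1 = 982.
Since φ is multiplicative, φ(5352616855) = 4 · 16 · 28 · 2162 · 982 = 3804566528.

3804566528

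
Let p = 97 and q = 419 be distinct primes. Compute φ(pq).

φ(40643) = 40643 · (1 − 1/97) · (1 − 1/419)
       = 40643 · 40128/40643 = 40128.

40128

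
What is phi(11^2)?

φ(121) = 121 · (1 − 1/11)
       = 121 · 10/11 = 110.

110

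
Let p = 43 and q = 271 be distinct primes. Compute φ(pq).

11340

φ(11653) = 11653 · (1 − 1/43) · (1 − 1/271)
       = 11653 · 11340/11653 = 11340.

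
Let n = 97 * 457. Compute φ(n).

φ(44329) = 44329 · (1 − 1/97) · (1 − 1/457)
       = 44329 · 43776/44329 = 43776.

43776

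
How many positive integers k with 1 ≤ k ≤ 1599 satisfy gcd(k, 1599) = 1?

960

Factor 1599: 1599 = 3 × 13 × 41.
φ(1599) = 1599 · (1 − 1/3) · (1 − 1/13) · (1 − 1/41)
       = 1599 · 960/1599 = 960.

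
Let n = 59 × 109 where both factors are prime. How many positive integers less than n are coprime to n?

For distinct primes, φ(pq) = (p−1)(q−1) = 58 × 108 = 6264.

6264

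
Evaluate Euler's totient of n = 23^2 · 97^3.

457051584

φ(482804017) = 482804017 · (1 − 1/23) · (1 − 1/97)
       = 482804017 · 2112/2231 = 457051584.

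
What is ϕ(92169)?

92169 = 3^2 × 7^2 × 11 × 19.
φ(92169) = 92169 · (1 − 1/3) · (1 − 1/7) · (1 − 1/11) · (1 − 1/19)
       = 92169 · 2160/4389 = 45360.

45360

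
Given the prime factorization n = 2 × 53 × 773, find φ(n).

φ(2) = 2 − 1 = 1.
φ(53) = 53 − 1 = 52.
φ(773) = 773 − 1 = 772.
Multiply: 1 · 52 · 772 = 40144.

40144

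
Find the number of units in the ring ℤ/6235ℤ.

Factor 6235: 6235 = 5 × 29 × 43.
φ(5) = 5 − 1 = 4.
φ(29) = 29 − 1 = 28.
φ(43) = 43 − 1 = 42.
Since φ is multiplicative, φ(6235) = 4 · 28 · 42 = 4704.

4704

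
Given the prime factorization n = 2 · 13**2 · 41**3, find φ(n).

10489440

φ(2) = 2 − 1 = 1.
φ(13^2) = 13^1·(13−1) = 13·12 = 156.
φ(41^3) = 41^2·(41−1) = 1681·40 = 67240.
Since φ is multiplicative, φ(23295298) = 1 · 156 · 67240 = 10489440.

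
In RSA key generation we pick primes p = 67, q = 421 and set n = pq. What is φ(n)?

27720

φ(n) = (p − 1)(q − 1) = (67−1)(421−1) = 66·420 = 27720.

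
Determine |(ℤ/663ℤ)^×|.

384

Prime factorization: 663 = 3 · 13 · 17.
φ(3) = 3 − 1 = 2.
φ(13) = 13 − 1 = 12.
φ(17) = 17 − 1 = 16.
Since φ is multiplicative, φ(663) = 2 · 12 · 16 = 384.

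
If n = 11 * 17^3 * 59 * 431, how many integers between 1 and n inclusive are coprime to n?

1153225600

φ(11) = 11 − 1 = 10.
φ(17^3) = 17^2·(17−1) = 289·16 = 4624.
φ(59) = 59 − 1 = 58.
φ(431) = 431 − 1 = 430.
Since φ is multiplicative, φ(1374259447) = 10 · 4624 · 58 · 430 = 1153225600.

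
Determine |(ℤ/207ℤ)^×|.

132

207 = 3^2 × 23.
φ(207) = 207 · (1 − 1/3) · (1 − 1/23)
       = 207 · 44/69 = 132.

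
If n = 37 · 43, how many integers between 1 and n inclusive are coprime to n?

φ(1591) = 1591 · (1 − 1/37) · (1 − 1/43)
       = 1591 · 1512/1591 = 1512.

1512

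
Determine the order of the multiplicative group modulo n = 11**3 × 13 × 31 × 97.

φ(11^3) = 11^3 − 11^2 = 1331 − 121 = 1210.
φ(13) = 13 − 1 = 12.
φ(31) = 31 − 1 = 30.
φ(97) = 97 − 1 = 96.
Since φ is multiplicative, φ(52030121) = 1210 · 12 · 30 · 96 = 41817600.

41817600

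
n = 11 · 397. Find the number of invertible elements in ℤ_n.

3960

φ(4367) = 4367 · (1 − 1/11) · (1 − 1/397)
       = 4367 · 3960/4367 = 3960.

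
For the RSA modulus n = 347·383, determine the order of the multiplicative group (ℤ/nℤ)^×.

132172

φ(pq) = (p−1)(q−1) = 346 · 382 = 132172.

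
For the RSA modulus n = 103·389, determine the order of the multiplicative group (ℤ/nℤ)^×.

39576

φ(n) = (p − 1)(q − 1) = (103−1)(389−1) = 102·388 = 39576.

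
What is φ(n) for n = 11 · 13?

120

φ(11) = 11 − 1 = 10.
φ(13) = 13 − 1 = 12.
Since φ is multiplicative, φ(143) = 10 · 12 = 120.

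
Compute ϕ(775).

First factor: 775 = 5^2 · 31.
φ(5^2) = 5^2 − 5^1 = 25 − 5 = 20.
φ(31) = 31 − 1 = 30.
Since φ is multiplicative, φ(775) = 20 · 30 = 600.

600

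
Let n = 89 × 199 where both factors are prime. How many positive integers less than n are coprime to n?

For distinct primes, φ(pq) = (p−1)(q−1) = 88 × 198 = 17424.

17424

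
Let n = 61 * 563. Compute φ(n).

33720

φ(34343) = 34343 · (1 − 1/61) · (1 − 1/563)
       = 34343 · 33720/34343 = 33720.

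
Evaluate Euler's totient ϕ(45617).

First factor: 45617 = 11**2 · 13 · 29.
φ(45617) = 45617 · (1 − 1/11) · (1 − 1/13) · (1 − 1/29)
       = 45617 · 3360/4147 = 36960.

36960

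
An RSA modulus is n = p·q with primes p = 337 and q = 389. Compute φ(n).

φ(131093) = 131093 · (1 − 1/337) · (1 − 1/389)
       = 131093 · 130368/131093 = 130368.

130368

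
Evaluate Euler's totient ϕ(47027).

Prime factorization: 47027 = 31 · 37 · 41.
φ(31) = 31 − 1 = 30.
φ(37) = 37 − 1 = 36.
φ(41) = 41 − 1 = 40.
Multiply: 30 · 36 · 40 = 43200.

43200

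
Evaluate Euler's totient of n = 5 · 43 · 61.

10080

φ(13115) = 13115 · (1 − 1/5) · (1 − 1/43) · (1 − 1/61)
       = 13115 · 10080/13115 = 10080.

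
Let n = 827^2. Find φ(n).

φ(827^2) = 827^2 − 827^1 = 683929 − 827 = 683102.

683102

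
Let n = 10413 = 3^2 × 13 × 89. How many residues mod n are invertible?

φ(3^2) = 3^1·(3−1) = 3·2 = 6.
φ(13) = 13 − 1 = 12.
φ(89) = 89 − 1 = 88.
Since φ is multiplicative, φ(10413) = 6 · 12 · 88 = 6336.

6336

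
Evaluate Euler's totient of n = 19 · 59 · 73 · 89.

φ(19) = 19 − 1 = 18.
φ(59) = 59 − 1 = 58.
φ(73) = 73 − 1 = 72.
φ(89) = 89 − 1 = 88.
φ(7283137) = 18 × 58 × 72 × 88 = 6614784.

6614784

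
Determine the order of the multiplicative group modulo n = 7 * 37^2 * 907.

φ(8691781) = 8691781 · (1 − 1/7) · (1 − 1/37) · (1 − 1/907)
       = 8691781 · 195696/234913 = 7240752.

7240752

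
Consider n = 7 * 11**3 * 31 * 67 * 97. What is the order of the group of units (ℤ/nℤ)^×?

1379980800

φ(7) = 7 − 1 = 6.
φ(11^3) = 11^3 − 11^2 = 1331 − 121 = 1210.
φ(31) = 31 − 1 = 30.
φ(67) = 67 − 1 = 66.
φ(97) = 97 − 1 = 96.
φ(1877086673) = 6 × 1210 × 30 × 66 × 96 = 1379980800.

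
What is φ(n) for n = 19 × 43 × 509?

384048

φ(19) = 19 − 1 = 18.
φ(43) = 43 − 1 = 42.
φ(509) = 509 − 1 = 508.
Multiply: 18 · 42 · 508 = 384048.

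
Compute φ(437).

396

Prime factorization: 437 = 19 · 23.
φ(437) = 437 · (1 − 1/19) · (1 − 1/23)
       = 437 · 396/437 = 396.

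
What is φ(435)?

First factor: 435 = 3 * 5 * 29.
φ(435) = 435 · (1 − 1/3) · (1 − 1/5) · (1 − 1/29)
       = 435 · 224/435 = 224.

224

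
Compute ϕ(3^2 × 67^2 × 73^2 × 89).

12271792896

φ(19161426681) = 19161426681 · (1 − 1/3) · (1 − 1/67) · (1 − 1/73) · (1 − 1/89)
       = 19161426681 · 836352/1305897 = 12271792896.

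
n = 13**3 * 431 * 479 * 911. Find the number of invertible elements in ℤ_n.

379319959200

φ(413200860683) = 413200860683 · (1 − 1/13) · (1 − 1/431) · (1 − 1/479) · (1 − 1/911)
       = 413200860683 · 2244496800/2444975507 = 379319959200.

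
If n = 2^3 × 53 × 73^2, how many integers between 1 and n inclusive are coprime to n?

φ(2^3) = 2^3 − 2^2 = 8 − 4 = 4.
φ(53) = 53 − 1 = 52.
φ(73^2) = 73^1·(73−1) = 73·72 = 5256.
Since φ is multiplicative, φ(2259496) = 4 · 52 · 5256 = 1093248.

1093248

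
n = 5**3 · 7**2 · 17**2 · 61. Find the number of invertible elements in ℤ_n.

68544000

φ(107977625) = 107977625 · (1 − 1/5) · (1 − 1/7) · (1 − 1/17) · (1 − 1/61)
       = 107977625 · 23040/36295 = 68544000.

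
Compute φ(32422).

Prime factorization: 32422 = 2 · 13 · 29 · 43.
φ(32422) = 32422 · (1 − 1/2) · (1 − 1/13) · (1 − 1/29) · (1 − 1/43)
       = 32422 · 14112/32422 = 14112.

14112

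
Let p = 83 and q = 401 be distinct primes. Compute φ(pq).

φ(pq) = (p−1)(q−1) = 82 · 400 = 32800.

32800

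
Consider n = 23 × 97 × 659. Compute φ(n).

1389696

φ(1470229) = 1470229 · (1 − 1/23) · (1 − 1/97) · (1 − 1/659)
       = 1470229 · 1389696/1470229 = 1389696.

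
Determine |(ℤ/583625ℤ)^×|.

369600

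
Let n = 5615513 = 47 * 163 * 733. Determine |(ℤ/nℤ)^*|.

φ(47) = 47 − 1 = 46.
φ(163) = 163 − 1 = 162.
φ(733) = 733 − 1 = 732.
Multiply: 46 · 162 · 732 = 5454864.

5454864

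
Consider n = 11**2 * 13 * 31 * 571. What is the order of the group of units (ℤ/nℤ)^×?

φ(27843673) = 27843673 · (1 − 1/11) · (1 − 1/13) · (1 − 1/31) · (1 − 1/571)
       = 27843673 · 2052000/2531243 = 22572000.

22572000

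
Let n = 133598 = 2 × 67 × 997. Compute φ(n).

φ(2) = 2 − 1 = 1.
φ(67) = 67 − 1 = 66.
φ(997) = 997 − 1 = 996.
φ(133598) = 1 × 66 × 996 = 65736.

65736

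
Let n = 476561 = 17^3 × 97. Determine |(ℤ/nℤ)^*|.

443904

φ(476561) = 476561 · (1 − 1/17) · (1 − 1/97)
       = 476561 · 1536/1649 = 443904.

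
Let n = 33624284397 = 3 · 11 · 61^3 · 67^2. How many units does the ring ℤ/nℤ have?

φ(33624284397) = 33624284397 · (1 − 1/3) · (1 − 1/11) · (1 − 1/61) · (1 − 1/67)
       = 33624284397 · 79200/134871 = 19745114400.

19745114400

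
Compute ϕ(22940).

8640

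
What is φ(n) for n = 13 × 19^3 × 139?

φ(12394213) = 12394213 · (1 − 1/13) · (1 − 1/19) · (1 − 1/139)
       = 12394213 · 29808/34333 = 10760688.

10760688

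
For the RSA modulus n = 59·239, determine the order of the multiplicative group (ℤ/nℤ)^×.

φ(pq) = (p−1)(q−1) = 58 · 238 = 13804.

13804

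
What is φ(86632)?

32256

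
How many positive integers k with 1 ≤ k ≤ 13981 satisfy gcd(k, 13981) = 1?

12000

First factor: 13981 = 11 * 31 * 41.
φ(11) = 11 − 1 = 10.
φ(31) = 31 − 1 = 30.
φ(41) = 41 − 1 = 40.
Since φ is multiplicative, φ(13981) = 10 · 30 · 40 = 12000.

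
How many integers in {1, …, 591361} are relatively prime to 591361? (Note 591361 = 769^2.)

590592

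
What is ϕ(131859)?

66528

Factor 131859: 131859 = 3^2 · 7^2 · 13 · 23.
φ(3^2) = 3^2 − 3^1 = 9 − 3 = 6.
φ(7^2) = 7^2 − 7^1 = 49 − 7 = 42.
φ(13) = 13 − 1 = 12.
φ(23) = 23 − 1 = 22.
Since φ is multiplicative, φ(131859) = 6 · 42 · 12 · 22 = 66528.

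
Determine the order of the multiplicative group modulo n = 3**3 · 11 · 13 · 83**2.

φ(3^3) = 3^2·(3−1) = 9·2 = 18.
φ(11) = 11 − 1 = 10.
φ(13) = 13 − 1 = 12.
φ(83^2) = 83^1·(83−1) = 83·82 = 6806.
Since φ is multiplicative, φ(26598429) = 18 · 10 · 12 · 6806 = 14700960.

14700960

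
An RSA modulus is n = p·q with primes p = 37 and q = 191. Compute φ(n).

φ(pq) = (p−1)(q−1) = 36 · 190 = 6840.

6840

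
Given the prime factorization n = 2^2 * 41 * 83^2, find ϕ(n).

φ(2^2) = 2^1·(2−1) = 2·1 = 2.
φ(41) = 41 − 1 = 40.
φ(83^2) = 83^2 − 83^1 = 6889 − 83 = 6806.
Multiply: 2 · 40 · 6806 = 544480.

544480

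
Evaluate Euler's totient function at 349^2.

φ(349^2) = 349^1·(349−1) = 349·348 = 121452.

121452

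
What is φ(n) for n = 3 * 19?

36

φ(57) = 57 · (1 − 1/3) · (1 − 1/19)
       = 57 · 36/57 = 36.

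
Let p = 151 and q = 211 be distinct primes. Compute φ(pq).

31500

φ(pq) = (p−1)(q−1) = 150 · 210 = 31500.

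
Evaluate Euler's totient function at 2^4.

φ(2^4) = 2^4 − 2^3 = 16 − 8 = 8.

8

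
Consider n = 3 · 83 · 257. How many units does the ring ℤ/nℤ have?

41984

φ(3) = 3 − 1 = 2.
φ(83) = 83 − 1 = 82.
φ(257) = 257 − 1 = 256.
Multiply: 2 · 82 · 256 = 41984.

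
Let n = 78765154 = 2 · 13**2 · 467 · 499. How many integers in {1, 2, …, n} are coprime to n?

φ(78765154) = 78765154 · (1 − 1/2) · (1 − 1/13) · (1 − 1/467) · (1 − 1/499)
       = 78765154 · 2784816/6058858 = 36202608.

36202608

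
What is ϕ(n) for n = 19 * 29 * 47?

φ(25897) = 25897 · (1 − 1/19) · (1 − 1/29) · (1 − 1/47)
       = 25897 · 23184/25897 = 23184.

23184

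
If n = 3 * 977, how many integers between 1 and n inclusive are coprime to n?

1952

φ(2931) = 2931 · (1 − 1/3) · (1 − 1/977)
       = 2931 · 1952/2931 = 1952.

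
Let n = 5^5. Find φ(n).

φ(5^5) = 5^5 − 5^4 = 3125 − 625 = 2500.

2500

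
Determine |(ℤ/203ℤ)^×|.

168

First factor: 203 = 7 * 29.
φ(203) = 203 · (1 − 1/7) · (1 − 1/29)
       = 203 · 168/203 = 168.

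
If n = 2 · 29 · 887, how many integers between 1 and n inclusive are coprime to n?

φ(51446) = 51446 · (1 − 1/2) · (1 − 1/29) · (1 − 1/887)
       = 51446 · 24808/51446 = 24808.

24808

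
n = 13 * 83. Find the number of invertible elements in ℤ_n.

984

φ(1079) = 1079 · (1 − 1/13) · (1 − 1/83)
       = 1079 · 984/1079 = 984.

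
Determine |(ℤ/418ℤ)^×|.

Prime factorization: 418 = 2 * 11 * 19.
φ(2) = 2 − 1 = 1.
φ(11) = 11 − 1 = 10.
φ(19) = 19 − 1 = 18.
Multiply: 1 · 10 · 18 = 180.

180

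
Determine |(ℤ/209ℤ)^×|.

180

209 = 11 · 19.
φ(11) = 11 − 1 = 10.
φ(19) = 19 − 1 = 18.
Since φ is multiplicative, φ(209) = 10 · 18 = 180.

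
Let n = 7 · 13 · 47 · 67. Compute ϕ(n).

φ(7) = 7 − 1 = 6.
φ(13) = 13 − 1 = 12.
φ(47) = 47 − 1 = 46.
φ(67) = 67 − 1 = 66.
Multiply: 6 · 12 · 46 · 66 = 218592.

218592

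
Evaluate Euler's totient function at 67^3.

φ(300763) = 300763 · (1 − 1/67)
       = 300763 · 66/67 = 296274.

296274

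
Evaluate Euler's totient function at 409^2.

166872

φ(409^2) = 409^1·(409−1) = 409·408 = 166872.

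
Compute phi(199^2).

φ(39601) = 39601 · (1 − 1/199)
       = 39601 · 198/199 = 39402.

39402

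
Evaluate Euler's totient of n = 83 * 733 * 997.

φ(60656483) = 60656483 · (1 − 1/83) · (1 − 1/733) · (1 − 1/997)
       = 60656483 · 59783904/60656483 = 59783904.

59783904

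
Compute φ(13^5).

342732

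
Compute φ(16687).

Prime factorization: 16687 = 11 × 37 × 41.
φ(16687) = 16687 · (1 − 1/11) · (1 − 1/37) · (1 − 1/41)
       = 16687 · 14400/16687 = 14400.

14400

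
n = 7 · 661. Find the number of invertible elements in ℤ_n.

φ(7) = 7 − 1 = 6.
φ(661) = 661 − 1 = 660.
φ(4627) = 6 × 660 = 3960.

3960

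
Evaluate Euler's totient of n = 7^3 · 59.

17052

φ(20237) = 20237 · (1 − 1/7) · (1 − 1/59)
       = 20237 · 348/413 = 17052.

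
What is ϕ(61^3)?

φ(61^3) = 61^2·(61−1) = 3721·60 = 223260.

223260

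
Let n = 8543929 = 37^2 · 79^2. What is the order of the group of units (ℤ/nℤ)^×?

8207784

φ(37^2) = 37^1·(37−1) = 37·36 = 1332.
φ(79^2) = 79^2 − 79^1 = 6241 − 79 = 6162.
Multiply: 1332 · 6162 = 8207784.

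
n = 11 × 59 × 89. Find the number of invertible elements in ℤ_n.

φ(57761) = 57761 · (1 − 1/11) · (1 − 1/59) · (1 − 1/89)
       = 57761 · 51040/57761 = 51040.

51040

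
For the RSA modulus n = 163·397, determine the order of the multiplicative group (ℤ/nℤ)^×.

φ(n) = (p − 1)(q − 1) = (163−1)(397−1) = 162·396 = 64152.

64152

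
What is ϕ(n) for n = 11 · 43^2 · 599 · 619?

6674325840

φ(7541314759) = 7541314759 · (1 − 1/11) · (1 − 1/43) · (1 − 1/599) · (1 − 1/619)
       = 7541314759 · 155216880/175379413 = 6674325840.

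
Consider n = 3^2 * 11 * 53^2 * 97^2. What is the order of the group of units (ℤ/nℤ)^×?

1539832320

φ(3^2) = 3^1·(3−1) = 3·2 = 6.
φ(11) = 11 − 1 = 10.
φ(53^2) = 53^1·(53−1) = 53·52 = 2756.
φ(97^2) = 97^2 − 97^1 = 9409 − 97 = 9312.
Multiply: 6 · 10 · 2756 · 9312 = 1539832320.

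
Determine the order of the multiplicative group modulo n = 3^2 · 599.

φ(3^2) = 3^1·(3−1) = 3·2 = 6.
φ(599) = 599 − 1 = 598.
Multiply: 6 · 598 = 3588.

3588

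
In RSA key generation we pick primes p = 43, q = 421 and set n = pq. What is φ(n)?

φ(43) = 43 − 1 = 42.
φ(421) = 421 − 1 = 420.
Multiply: 42 · 420 = 17640.

17640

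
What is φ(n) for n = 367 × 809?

295728

φ(296903) = 296903 · (1 − 1/367) · (1 − 1/809)
       = 296903 · 295728/296903 = 295728.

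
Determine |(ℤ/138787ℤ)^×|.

118800

Factor 138787: 138787 = 11**2 * 31 * 37.
φ(11^2) = 11^1·(11−1) = 11·10 = 110.
φ(31) = 31 − 1 = 30.
φ(37) = 37 − 1 = 36.
φ(138787) = 110 × 30 × 36 = 118800.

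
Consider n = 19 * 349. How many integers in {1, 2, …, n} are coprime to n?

6264

φ(19) = 19 − 1 = 18.
φ(349) = 349 − 1 = 348.
φ(6631) = 18 × 348 = 6264.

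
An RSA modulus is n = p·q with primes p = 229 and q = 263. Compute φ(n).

φ(229) = 229 − 1 = 228.
φ(263) = 263 − 1 = 262.
Since φ is multiplicative, φ(60227) = 228 · 262 = 59736.

59736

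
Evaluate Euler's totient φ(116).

First factor: 116 = 2**2 · 29.
φ(2^2) = 2^2 − 2^1 = 4 − 2 = 2.
φ(29) = 29 − 1 = 28.
Since φ is multiplicative, φ(116) = 2 · 28 = 56.

56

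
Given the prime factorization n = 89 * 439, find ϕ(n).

φ(89) = 89 − 1 = 88.
φ(439) = 439 − 1 = 438.
Since φ is multiplicative, φ(39071) = 88 · 438 = 38544.

38544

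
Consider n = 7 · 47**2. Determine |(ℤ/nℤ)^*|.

φ(7) = 7 − 1 = 6.
φ(47^2) = 47^2 − 47^1 = 2209 − 47 = 2162.
φ(15463) = 6 × 2162 = 12972.

12972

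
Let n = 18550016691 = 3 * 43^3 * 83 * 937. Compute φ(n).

φ(18550016691) = 18550016691 · (1 − 1/3) · (1 − 1/43) · (1 − 1/83) · (1 − 1/937)
       = 18550016691 · 6447168/10032459 = 11920813632.

11920813632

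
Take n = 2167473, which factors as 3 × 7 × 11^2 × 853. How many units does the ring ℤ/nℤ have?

φ(2167473) = 2167473 · (1 − 1/3) · (1 − 1/7) · (1 − 1/11) · (1 − 1/853)
       = 2167473 · 102240/197043 = 1124640.

1124640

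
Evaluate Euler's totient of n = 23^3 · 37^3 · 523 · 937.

280240341473664

φ(23^3) = 23^3 − 23^2 = 12167 − 529 = 11638.
φ(37^3) = 37^2·(37−1) = 1369·36 = 49284.
φ(523) = 523 − 1 = 522.
φ(937) = 937 − 1 = 936.
Multiply: 11638 · 49284 · 522 · 936 = 280240341473664.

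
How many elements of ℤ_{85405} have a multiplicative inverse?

60480

Prime factorization: 85405 = 5 · 19 · 29 · 31.
φ(85405) = 85405 · (1 − 1/5) · (1 − 1/19) · (1 − 1/29) · (1 − 1/31)
       = 85405 · 60480/85405 = 60480.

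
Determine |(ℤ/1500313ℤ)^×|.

First factor: 1500313 = 23 * 37 * 41 * 43.
φ(1500313) = 1500313 · (1 − 1/23) · (1 − 1/37) · (1 − 1/41) · (1 − 1/43)
       = 1500313 · 1330560/1500313 = 1330560.

1330560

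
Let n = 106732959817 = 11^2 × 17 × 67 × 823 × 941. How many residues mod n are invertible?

89754508800

φ(11^2) = 11^2 − 11^1 = 121 − 11 = 110.
φ(17) = 17 − 1 = 16.
φ(67) = 67 − 1 = 66.
φ(823) = 823 − 1 = 822.
φ(941) = 941 − 1 = 940.
Multiply: 110 · 16 · 66 · 822 · 940 = 89754508800.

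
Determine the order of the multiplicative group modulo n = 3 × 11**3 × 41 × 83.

φ(3) = 3 − 1 = 2.
φ(11^3) = 11^2·(11−1) = 121·10 = 1210.
φ(41) = 41 − 1 = 40.
φ(83) = 83 − 1 = 82.
φ(13588179) = 2 × 1210 × 40 × 82 = 7937600.

7937600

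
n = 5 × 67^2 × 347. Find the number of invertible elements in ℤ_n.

6120048

φ(5) = 5 − 1 = 4.
φ(67^2) = 67^1·(67−1) = 67·66 = 4422.
φ(347) = 347 − 1 = 346.
Since φ is multiplicative, φ(7788415) = 4 · 4422 · 346 = 6120048.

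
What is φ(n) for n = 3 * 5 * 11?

80

φ(165) = 165 · (1 − 1/3) · (1 − 1/5) · (1 − 1/11)
       = 165 · 80/165 = 80.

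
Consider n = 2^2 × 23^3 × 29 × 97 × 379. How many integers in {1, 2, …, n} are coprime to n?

23649905664

φ(2^2) = 2^2 − 2^1 = 4 − 2 = 2.
φ(23^3) = 23^2·(23−1) = 529·22 = 11638.
φ(29) = 29 − 1 = 28.
φ(97) = 97 − 1 = 96.
φ(379) = 379 − 1 = 378.
φ(51886268836) = 2 × 11638 × 28 × 96 × 378 = 23649905664.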